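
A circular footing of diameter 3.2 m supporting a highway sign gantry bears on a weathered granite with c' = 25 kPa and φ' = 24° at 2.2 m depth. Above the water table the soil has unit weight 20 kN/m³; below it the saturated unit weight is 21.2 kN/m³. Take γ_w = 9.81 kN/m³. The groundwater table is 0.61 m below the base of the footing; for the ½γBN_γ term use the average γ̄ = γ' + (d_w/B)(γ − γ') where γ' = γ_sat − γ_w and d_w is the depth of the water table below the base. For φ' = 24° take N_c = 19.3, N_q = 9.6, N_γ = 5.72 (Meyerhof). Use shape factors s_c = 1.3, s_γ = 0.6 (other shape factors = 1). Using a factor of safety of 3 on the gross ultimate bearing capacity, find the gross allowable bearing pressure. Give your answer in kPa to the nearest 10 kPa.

Overburden at base level: q = 20 × 2.2 = 44 kPa.
The water table is 0.61 m below the base (< B = 3.2 m), so the ½γBN_γ term uses γ̄ = γ' + (d_w/B)(γ − γ') = 11.39 + (0.61/3.2)(20 − 11.39) = 13.031 kN/m³.
Cohesion term c·N_c·s_c = 25 × 19.3 × 1.3 = 627.25 kPa; surcharge term q·N_q = 44 × 9.6 = 422.4 kPa; self-weight term 0.5·γ·B·N_γ·s_γ = 0.5 × 13.031 × 3.2 × 5.72 × 0.6 = 71.557 kPa.
q_ult = 627.25 + 422.4 + 71.557 = 1121.2 kPa.
q_all = 1121.2 / 3 = 373.74 kPa.

q_all ≈ 370 kPa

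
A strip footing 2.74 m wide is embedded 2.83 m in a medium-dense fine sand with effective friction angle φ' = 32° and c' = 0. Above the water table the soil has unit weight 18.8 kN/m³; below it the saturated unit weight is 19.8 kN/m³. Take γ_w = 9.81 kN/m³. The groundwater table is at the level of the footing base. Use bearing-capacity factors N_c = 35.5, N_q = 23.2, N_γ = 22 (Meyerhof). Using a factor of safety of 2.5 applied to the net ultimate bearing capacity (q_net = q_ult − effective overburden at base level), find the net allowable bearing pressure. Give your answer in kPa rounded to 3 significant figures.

Effective surcharge at the founding depth q = γ·D_f = 18.8 × 2.83 = 53.204 kPa.
The water table coincides with the base, so in the self-weight term γ → γ' = 9.99 kN/m³.
q_ult = q·N_q + 0.5·γ·B·N_γ
     = 53.204 × 23.2 + 0.5 × 9.99 × 2.74 × 22
     = 1234.3 + 301.1 = 1535.4 kPa.
Net ultimate: q_net = 1535.4 − 53.204 = 1482.2 kPa.
q_all(net) = 1482.2 / 2.5 = 592.89 kPa.

q_all(net) ≈ 593 kPa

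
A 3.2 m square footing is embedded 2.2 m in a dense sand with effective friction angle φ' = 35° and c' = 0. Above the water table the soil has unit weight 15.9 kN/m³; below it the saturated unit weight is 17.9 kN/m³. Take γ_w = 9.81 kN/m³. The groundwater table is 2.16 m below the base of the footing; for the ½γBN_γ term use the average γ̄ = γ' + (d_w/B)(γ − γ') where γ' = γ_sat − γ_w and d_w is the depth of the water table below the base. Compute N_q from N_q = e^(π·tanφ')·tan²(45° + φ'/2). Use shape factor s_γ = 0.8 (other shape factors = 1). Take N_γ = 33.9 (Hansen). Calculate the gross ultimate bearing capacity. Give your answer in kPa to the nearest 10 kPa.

q_ult ≈ 1740 kPa

tan35° = 0.7002, so N_q = e^(π×0.7002)·tan²(62.5°) = 9.023 × 3.69 = 33.3.
q = γ·D_f = 15.9 × 2.2 = 34.98 kPa.
γ' = 8.09 kN/m³; averaging over the depth B below the base, γ̄ = γ' + (d_w/B)(γ − γ') = 13.362 kN/m³.
q·N_q = 34.98 × 33.296 = 1164.7 kPa
0.5·γ·B·N_γ·s_γ = 0.5 × 13.362 × 3.2 × 33.9 × 0.8 = 579.79 kPa
q_ult = 1164.7 + 579.79 = 1744.5 kPa.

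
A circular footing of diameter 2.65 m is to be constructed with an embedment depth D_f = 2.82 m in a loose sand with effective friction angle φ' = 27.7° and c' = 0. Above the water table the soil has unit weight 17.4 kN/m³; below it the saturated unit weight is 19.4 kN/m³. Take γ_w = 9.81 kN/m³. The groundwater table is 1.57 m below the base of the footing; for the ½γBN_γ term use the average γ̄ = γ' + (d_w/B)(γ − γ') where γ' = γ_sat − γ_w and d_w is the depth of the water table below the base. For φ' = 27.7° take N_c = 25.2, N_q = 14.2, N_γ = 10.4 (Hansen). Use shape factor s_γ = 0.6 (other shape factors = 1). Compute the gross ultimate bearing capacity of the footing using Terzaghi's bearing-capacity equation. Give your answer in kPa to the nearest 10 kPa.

q_ult ≈ 810 kPa

Effective surcharge at the founding depth q = γ·D_f = 17.4 × 2.82 = 49.068 kPa.
With d_w = 1.57 m < B, γ̄ = 9.59 + (1.57/2.65) × (17.4 − 9.59) = 14.217 kN/m³.
q_ult = q·N_q + 0.5·γ·B·N_γ·s_γ
     = 49.068 × 14.2 + 0.5 × 14.217 × 2.65 × 10.4 × 0.6
     = 696.77 + 117.55 = 814.31 kPa.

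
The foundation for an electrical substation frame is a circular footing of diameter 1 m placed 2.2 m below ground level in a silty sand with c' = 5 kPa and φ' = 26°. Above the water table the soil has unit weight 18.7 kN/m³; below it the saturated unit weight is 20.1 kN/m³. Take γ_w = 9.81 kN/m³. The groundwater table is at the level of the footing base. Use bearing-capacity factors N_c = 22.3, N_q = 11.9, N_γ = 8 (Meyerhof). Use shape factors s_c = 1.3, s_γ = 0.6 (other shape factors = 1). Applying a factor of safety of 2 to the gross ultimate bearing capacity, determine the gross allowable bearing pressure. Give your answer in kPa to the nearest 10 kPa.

q_all ≈ 330 kPa

q = γ·D_f = 18.7 × 2.2 = 41.14 kPa.
For the ½γBN_γ term take γ' = 20.1 − 9.81 = 10.29 kN/m³ (soil below base is submerged).
c·N_c·s_c = 5 × 22.3 × 1.3 = 144.95 kPa
q·N_q = 41.14 × 11.9 = 489.57 kPa
0.5·γ·B·N_γ·s_γ = 0.5 × 10.29 × 1 × 8 × 0.6 = 24.696 kPa
q_ult = 144.95 + 489.57 + 24.696 = 659.21 kPa.
q_all = q_ult / FS = 659.21 / 2 = 329.61 kPa.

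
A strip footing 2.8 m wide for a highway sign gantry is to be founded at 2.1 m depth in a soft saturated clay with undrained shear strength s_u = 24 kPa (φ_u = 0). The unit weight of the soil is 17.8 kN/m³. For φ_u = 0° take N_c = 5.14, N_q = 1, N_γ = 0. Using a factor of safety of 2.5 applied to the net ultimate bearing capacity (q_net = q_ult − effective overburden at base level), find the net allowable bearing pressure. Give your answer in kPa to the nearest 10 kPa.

q_all(net) ≈ 50 kPa

Effective surcharge at the founding depth q = γ·D_f = 17.8 × 2.1 = 37.38 kPa.
q_ult = c·N_c + q·N_q
     = 24 × 5.14 + 37.38 × 1
     = 123.36 + 37.38 = 160.74 kPa.
Net ultimate: q_net = 160.74 − 37.38 = 123.36 kPa.
q_all(net) = 123.36 / 2.5 = 49.344 kPa.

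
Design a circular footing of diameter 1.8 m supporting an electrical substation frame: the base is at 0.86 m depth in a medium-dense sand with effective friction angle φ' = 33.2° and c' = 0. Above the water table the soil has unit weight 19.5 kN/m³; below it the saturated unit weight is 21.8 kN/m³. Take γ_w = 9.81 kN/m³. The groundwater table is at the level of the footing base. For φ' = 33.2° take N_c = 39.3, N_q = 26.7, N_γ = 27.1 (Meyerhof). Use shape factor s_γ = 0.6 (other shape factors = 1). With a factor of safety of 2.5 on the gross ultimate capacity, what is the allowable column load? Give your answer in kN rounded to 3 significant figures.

P_all ≈ 634 kN

Overburden at base level: q = 19.5 × 0.86 = 16.77 kPa.
Below the base the soil is submerged, so the ½γBN_γ term uses γ' = 21.8 − 9.81 = 11.99 kN/m³.
Surcharge term q·N_q = 16.77 × 26.7 = 447.76 kPa; self-weight term 0.5·γ·B·N_γ·s_γ = 0.5 × 11.99 × 1.8 × 27.1 × 0.6 = 175.46 kPa.
q_ult = 447.76 + 175.46 = 623.22 kPa.
Gross allowable pressure q_all = 623.22 / 2.5 = 249.29 kPa.
Footing area = 2.5447 m², so allowable column load = 249.29 × 2.5447 = 634.36 kN.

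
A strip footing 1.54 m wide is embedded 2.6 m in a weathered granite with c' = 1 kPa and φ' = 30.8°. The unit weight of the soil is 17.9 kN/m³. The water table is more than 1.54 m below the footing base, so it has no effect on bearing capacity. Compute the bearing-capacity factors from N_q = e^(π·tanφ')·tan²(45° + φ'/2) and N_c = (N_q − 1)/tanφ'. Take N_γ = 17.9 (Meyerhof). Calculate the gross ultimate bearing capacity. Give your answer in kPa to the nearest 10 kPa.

tan30.8° = 0.5961, so N_q = e^(π×0.5961)·tan²(60.4°) = 6.506 × 3.099 = 20.16.
N_c = (20.16 − 1)/tan30.8° = 32.14.
Overburden at base level: q = 17.9 × 2.6 = 46.54 kPa.
Cohesion term c·N_c = 1 × 32.143 = 32.143 kPa; surcharge term q·N_q = 46.54 × 20.161 = 938.3 kPa; self-weight term 0.5·γ·B·N_γ = 0.5 × 17.9 × 1.54 × 17.9 = 246.72 kPa.
q_ult = 32.143 + 938.3 + 246.72 = 1217.2 kPa.

q_ult ≈ 1220 kPa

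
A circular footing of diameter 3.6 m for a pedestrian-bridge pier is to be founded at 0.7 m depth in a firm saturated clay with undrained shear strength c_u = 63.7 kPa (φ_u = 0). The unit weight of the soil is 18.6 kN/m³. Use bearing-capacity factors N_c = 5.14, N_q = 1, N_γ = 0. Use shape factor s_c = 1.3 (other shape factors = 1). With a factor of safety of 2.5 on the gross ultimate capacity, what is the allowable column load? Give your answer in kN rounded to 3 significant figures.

q = γ·D_f = 18.6 × 0.7 = 13.02 kPa.
c·N_c·s_c = 63.7 × 5.14 × 1.3 = 425.64 kPa
q·N_q = 13.02 × 1 = 13.02 kPa
q_ult = 425.64 + 13.02 = 438.66 kPa.
Gross allowable pressure q_all = 438.66 / 2.5 = 175.47 kPa.
Footing area = 10.1788 m², so allowable column load = 175.47 × 10.1788 = 1786 kN.

P_all ≈ 1790 kN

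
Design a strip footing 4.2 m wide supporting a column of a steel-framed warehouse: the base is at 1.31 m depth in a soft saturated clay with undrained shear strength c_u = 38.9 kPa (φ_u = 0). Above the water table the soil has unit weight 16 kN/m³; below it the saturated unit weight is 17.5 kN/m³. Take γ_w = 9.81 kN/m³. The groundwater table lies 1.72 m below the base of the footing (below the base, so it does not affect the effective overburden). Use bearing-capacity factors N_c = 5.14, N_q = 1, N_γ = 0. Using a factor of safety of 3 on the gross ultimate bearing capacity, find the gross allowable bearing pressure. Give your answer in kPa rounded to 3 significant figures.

Overburden at base level: q = 16 × 1.31 = 20.96 kPa.
Cohesion term c·N_c = 38.9 × 5.14 = 199.95 kPa; surcharge term q·N_q = 20.96 × 1 = 20.96 kPa.
q_ult = 199.95 + 20.96 = 220.91 kPa.
q_all = 220.91 / 3 = 73.635 kPa.

q_all ≈ 73.6 kPa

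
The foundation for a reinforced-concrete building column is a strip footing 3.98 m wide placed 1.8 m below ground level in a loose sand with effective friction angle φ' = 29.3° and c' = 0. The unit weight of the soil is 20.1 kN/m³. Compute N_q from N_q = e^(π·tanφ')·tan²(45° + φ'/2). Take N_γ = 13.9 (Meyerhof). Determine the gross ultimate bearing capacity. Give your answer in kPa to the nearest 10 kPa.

tan29.3° = 0.5612, so N_q = e^(π×0.5612)·tan²(59.65°) = 5.83 × 2.917 = 17.
q = γ·D_f = 20.1 × 1.8 = 36.18 kPa.
q·N_q = 36.18 × 17.004 = 615.22 kPa
0.5·γ·B·N_γ = 0.5 × 20.1 × 3.98 × 13.9 = 555.99 kPa
q_ult = 615.22 + 555.99 = 1171.2 kPa.

q_ult ≈ 1170 kPa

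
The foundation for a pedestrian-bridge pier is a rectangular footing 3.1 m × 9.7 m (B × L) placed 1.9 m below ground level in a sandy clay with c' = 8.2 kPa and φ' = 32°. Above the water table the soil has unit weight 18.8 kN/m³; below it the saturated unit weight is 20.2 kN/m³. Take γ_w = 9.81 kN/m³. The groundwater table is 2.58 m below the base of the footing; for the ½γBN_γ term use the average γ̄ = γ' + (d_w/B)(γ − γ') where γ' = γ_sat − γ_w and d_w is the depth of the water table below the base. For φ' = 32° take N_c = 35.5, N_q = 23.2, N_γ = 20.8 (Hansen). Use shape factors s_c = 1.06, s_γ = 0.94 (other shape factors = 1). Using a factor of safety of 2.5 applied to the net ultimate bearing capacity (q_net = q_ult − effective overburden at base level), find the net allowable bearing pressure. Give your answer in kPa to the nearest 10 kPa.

q_all(net) ≈ 650 kPa

q = γ·D_f = 18.8 × 1.9 = 35.72 kPa.
γ' = 10.39 kN/m³; averaging over the depth B below the base, γ̄ = γ' + (d_w/B)(γ − γ') = 17.389 kN/m³.
c·N_c·s_c = 8.2 × 35.5 × 1.06 = 308.57 kPa
q·N_q = 35.72 × 23.2 = 828.7 kPa
0.5·γ·B·N_γ·s_γ = 0.5 × 17.389 × 3.1 × 20.8 × 0.94 = 526.99 kPa
q_ult = 308.57 + 828.7 + 526.99 = 1664.3 kPa.
Net ultimate: q_net = 1664.3 − 35.72 = 1628.5 kPa.
q_all(net) = 1628.5 / 2.5 = 651.42 kPa.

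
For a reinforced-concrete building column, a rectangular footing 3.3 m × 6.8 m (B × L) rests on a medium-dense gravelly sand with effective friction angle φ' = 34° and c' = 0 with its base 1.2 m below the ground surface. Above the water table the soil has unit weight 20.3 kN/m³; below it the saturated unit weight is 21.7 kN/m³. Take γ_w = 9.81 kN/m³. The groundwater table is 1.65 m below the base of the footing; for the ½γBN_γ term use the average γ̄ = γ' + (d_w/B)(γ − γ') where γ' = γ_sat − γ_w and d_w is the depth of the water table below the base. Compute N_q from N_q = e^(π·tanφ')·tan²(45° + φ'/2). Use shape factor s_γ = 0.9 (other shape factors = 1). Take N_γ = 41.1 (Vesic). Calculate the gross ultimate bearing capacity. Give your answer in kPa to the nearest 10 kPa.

q_ult ≈ 1700 kPa

tan34° = 0.6745, so N_q = e^(π×0.6745)·tan²(62°) = 8.323 × 3.537 = 29.44.
Effective surcharge at the founding depth q = γ·D_f = 20.3 × 1.2 = 24.36 kPa.
With d_w = 1.65 m < B, γ̄ = 11.89 + (1.65/3.3) × (20.3 − 11.89) = 16.095 kN/m³.
q_ult = q·N_q + 0.5·γ·B·N_γ·s_γ
     = 24.36 × 29.44 + 0.5 × 16.095 × 3.3 × 41.1 × 0.9
     = 717.15 + 982.33 = 1699.5 kPa.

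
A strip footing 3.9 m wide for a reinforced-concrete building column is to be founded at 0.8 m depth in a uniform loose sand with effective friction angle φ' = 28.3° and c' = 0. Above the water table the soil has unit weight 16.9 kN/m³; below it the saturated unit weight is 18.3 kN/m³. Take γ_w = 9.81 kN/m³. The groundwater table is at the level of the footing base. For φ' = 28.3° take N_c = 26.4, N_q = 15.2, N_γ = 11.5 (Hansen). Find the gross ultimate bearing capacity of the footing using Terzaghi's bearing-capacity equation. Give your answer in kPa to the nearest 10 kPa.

q_ult ≈ 400 kPa

q = γ·D_f = 16.9 × 0.8 = 13.52 kPa.
For the ½γBN_γ term take γ' = 18.3 − 9.81 = 8.49 kN/m³ (soil below base is submerged).
q·N_q = 13.52 × 15.2 = 205.5 kPa
0.5·γ·B·N_γ = 0.5 × 8.49 × 3.9 × 11.5 = 190.39 kPa
q_ult = 205.5 + 190.39 = 395.89 kPa.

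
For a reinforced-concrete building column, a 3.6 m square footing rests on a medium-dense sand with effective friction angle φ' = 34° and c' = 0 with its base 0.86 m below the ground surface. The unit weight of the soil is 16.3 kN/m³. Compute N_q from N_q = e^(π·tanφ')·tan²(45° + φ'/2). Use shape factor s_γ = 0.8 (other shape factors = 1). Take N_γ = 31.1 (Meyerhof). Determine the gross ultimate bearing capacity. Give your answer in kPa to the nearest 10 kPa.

tan34° = 0.6745, so N_q = e^(π×0.6745)·tan²(62°) = 8.323 × 3.537 = 29.44.
Effective surcharge at the founding depth q = γ·D_f = 16.3 × 0.86 = 14.018 kPa.
q_ult = q·N_q + 0.5·γ·B·N_γ·s_γ
     = 14.018 × 29.44 + 0.5 × 16.3 × 3.6 × 31.1 × 0.8
     = 412.69 + 729.98 = 1142.7 kPa.

q_ult ≈ 1140 kPa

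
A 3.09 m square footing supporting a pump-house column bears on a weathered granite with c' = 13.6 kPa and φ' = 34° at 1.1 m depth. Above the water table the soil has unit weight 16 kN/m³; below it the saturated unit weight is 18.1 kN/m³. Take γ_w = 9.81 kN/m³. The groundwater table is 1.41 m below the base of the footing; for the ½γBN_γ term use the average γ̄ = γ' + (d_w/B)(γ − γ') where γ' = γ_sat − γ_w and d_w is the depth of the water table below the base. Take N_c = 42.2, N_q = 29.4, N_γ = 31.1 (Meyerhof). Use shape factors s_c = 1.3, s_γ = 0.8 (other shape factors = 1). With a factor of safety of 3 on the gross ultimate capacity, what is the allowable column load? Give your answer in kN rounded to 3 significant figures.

Overburden at base level: q = 16 × 1.1 = 17.6 kPa.
The water table is 1.41 m below the base (< B = 3.09 m), so the ½γBN_γ term uses γ̄ = γ' + (d_w/B)(γ − γ') = 8.29 + (1.41/3.09)(16 − 8.29) = 11.808 kN/m³.
Cohesion term c·N_c·s_c = 13.6 × 42.2 × 1.3 = 746.1 kPa; surcharge term q·N_q = 17.6 × 29.4 = 517.44 kPa; self-weight term 0.5·γ·B·N_γ·s_γ = 0.5 × 11.808 × 3.09 × 31.1 × 0.8 = 453.9 kPa.
q_ult = 746.1 + 517.44 + 453.9 = 1717.4 kPa.
Gross allowable pressure q_all = 1717.4 / 3 = 572.48 kPa.
Footing area = 9.5481 m², so allowable column load = 572.48 × 9.5481 = 5466.1 kN.

P_all ≈ 5470 kN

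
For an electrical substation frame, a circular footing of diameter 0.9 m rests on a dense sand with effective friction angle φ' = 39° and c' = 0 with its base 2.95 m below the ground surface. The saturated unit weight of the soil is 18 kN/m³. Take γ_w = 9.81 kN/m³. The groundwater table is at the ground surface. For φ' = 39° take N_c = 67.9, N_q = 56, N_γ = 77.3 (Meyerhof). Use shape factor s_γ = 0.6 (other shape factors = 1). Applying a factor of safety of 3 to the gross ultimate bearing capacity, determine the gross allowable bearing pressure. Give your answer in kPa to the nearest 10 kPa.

q_all ≈ 510 kPa

γ' = 18 − 9.81 = 8.19 kN/m³ (submerged throughout). q = 8.19 × 2.95 = 24.16 kPa; the same γ' applies in the ½γBN_γ term.
q·N_q = 24.16 × 56 = 1353 kPa
0.5·γ·B·N_γ·s_γ = 0.5 × 8.19 × 0.9 × 77.3 × 0.6 = 170.93 kPa
q_ult = 1353 + 170.93 = 1523.9 kPa.
q_all = q_ult / FS = 1523.9 / 3 = 507.97 kPa.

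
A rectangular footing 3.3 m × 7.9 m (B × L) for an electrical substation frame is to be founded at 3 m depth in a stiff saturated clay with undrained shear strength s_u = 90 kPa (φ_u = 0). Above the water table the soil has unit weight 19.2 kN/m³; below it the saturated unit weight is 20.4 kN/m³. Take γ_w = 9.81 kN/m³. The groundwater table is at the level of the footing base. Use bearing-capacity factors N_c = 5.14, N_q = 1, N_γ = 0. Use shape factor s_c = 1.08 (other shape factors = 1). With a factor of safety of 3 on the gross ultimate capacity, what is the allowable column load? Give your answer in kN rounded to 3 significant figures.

Overburden at base level: q = 19.2 × 3 = 57.6 kPa.
Cohesion term c·N_c·s_c = 90 × 5.14 × 1.08 = 499.61 kPa; surcharge term q·N_q = 57.6 × 1 = 57.6 kPa.
q_ult = 499.61 + 57.6 = 557.21 kPa.
Gross allowable pressure q_all = 557.21 / 3 = 185.74 kPa.
Footing area = 26.07 m², so allowable column load = 185.74 × 26.07 = 4842.1 kN.

P_all ≈ 4840 kN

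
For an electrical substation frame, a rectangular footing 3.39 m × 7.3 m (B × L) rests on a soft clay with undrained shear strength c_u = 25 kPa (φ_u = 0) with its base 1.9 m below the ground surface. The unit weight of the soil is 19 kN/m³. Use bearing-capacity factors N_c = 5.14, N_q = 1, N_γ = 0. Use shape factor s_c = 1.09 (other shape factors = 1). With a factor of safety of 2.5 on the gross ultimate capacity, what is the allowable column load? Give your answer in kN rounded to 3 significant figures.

P_all ≈ 1740 kN

Overburden at base level: q = 19 × 1.9 = 36.1 kPa.
Cohesion term c·N_c·s_c = 25 × 5.14 × 1.09 = 140.06 kPa; surcharge term q·N_q = 36.1 × 1 = 36.1 kPa.
q_ult = 140.06 + 36.1 = 176.16 kPa.
Gross allowable pressure q_all = 176.16 / 2.5 = 70.466 kPa.
Footing area = 24.747 m², so allowable column load = 70.466 × 24.747 = 1743.8 kN.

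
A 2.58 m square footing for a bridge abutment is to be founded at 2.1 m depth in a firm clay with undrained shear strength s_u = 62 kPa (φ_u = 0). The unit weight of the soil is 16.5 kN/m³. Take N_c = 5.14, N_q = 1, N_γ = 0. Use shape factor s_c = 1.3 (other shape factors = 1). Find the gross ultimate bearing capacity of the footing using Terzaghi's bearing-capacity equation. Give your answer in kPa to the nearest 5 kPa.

q_ult ≈ 450 kPa

Effective surcharge at the founding depth q = γ·D_f = 16.5 × 2.1 = 34.65 kPa.
q_ult = c·N_c·s_c + q·N_q
     = 62 × 5.14 × 1.3 + 34.65 × 1
     = 414.28 + 34.65 = 448.93 kPa.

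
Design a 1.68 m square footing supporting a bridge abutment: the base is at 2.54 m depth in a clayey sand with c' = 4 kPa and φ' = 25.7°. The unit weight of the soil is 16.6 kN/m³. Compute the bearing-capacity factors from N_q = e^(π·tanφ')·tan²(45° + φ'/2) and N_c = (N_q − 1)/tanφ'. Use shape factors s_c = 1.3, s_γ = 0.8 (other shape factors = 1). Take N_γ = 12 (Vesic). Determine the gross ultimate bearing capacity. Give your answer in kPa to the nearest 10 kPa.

q_ult ≈ 730 kPa

tan25.7° = 0.4813, so N_q = e^(π×0.4813)·tan²(57.85°) = 4.536 × 2.531 = 11.48.
N_c = (11.48 − 1)/tan25.7° = 21.78.
Effective surcharge at the founding depth q = γ·D_f = 16.6 × 2.54 = 42.164 kPa.
q_ult = c·N_c·s_c + q·N_q + 0.5·γ·B·N_γ·s_γ
     = 4 × 21.779 × 1.3 + 42.164 × 11.481 + 0.5 × 16.6 × 1.68 × 12 × 0.8
     = 113.25 + 484.11 + 133.86 = 731.22 kPa.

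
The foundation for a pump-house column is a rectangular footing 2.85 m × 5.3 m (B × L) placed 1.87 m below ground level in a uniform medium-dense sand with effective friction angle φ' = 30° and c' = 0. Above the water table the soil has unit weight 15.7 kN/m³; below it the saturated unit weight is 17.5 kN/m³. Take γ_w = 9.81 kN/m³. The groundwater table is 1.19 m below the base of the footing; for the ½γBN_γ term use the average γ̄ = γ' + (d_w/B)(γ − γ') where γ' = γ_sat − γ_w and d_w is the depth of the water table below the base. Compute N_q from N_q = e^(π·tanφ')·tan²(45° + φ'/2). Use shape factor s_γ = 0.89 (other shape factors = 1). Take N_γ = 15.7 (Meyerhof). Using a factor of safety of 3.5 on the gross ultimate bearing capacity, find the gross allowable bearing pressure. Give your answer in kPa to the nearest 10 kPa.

q_all ≈ 220 kPa

N_q = e^(π·tan30°)·tan²(60°) = 18.4.
Effective surcharge at the founding depth q = γ·D_f = 15.7 × 1.87 = 29.359 kPa.
With d_w = 1.19 m < B, γ̄ = 7.69 + (1.19/2.85) × (15.7 − 7.69) = 11.035 kN/m³.
q_ult = q·N_q + 0.5·γ·B·N_γ·s_γ
     = 29.359 × 18.401 + 0.5 × 11.035 × 2.85 × 15.7 × 0.89
     = 540.24 + 219.71 = 759.95 kPa.
q_all = 759.95 / 3.5 = 217.13 kPa.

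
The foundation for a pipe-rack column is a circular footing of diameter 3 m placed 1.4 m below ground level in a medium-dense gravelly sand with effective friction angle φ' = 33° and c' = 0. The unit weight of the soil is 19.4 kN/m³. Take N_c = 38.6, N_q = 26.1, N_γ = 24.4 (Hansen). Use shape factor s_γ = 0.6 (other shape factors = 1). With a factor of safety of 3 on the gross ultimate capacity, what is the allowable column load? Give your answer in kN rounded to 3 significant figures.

Overburden at base level: q = 19.4 × 1.4 = 27.16 kPa.
Surcharge term q·N_q = 27.16 × 26.1 = 708.88 kPa; self-weight term 0.5·γ·B·N_γ·s_γ = 0.5 × 19.4 × 3 × 24.4 × 0.6 = 426.02 kPa.
q_ult = 708.88 + 426.02 = 1134.9 kPa.
Gross allowable pressure q_all = 1134.9 / 3 = 378.3 kPa.
Footing area = 7.0686 m², so allowable column load = 378.3 × 7.0686 = 2674.1 kN.

P_all ≈ 2670 kN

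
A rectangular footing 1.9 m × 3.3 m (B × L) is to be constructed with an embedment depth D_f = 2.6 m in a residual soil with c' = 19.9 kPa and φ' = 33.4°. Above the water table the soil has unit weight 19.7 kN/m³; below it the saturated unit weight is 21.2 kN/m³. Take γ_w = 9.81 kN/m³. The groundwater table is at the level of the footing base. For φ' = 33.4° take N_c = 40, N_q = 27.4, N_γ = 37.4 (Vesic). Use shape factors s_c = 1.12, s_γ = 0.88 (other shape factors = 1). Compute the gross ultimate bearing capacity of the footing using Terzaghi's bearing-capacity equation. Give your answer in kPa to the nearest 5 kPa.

Effective surcharge at the founding depth q = γ·D_f = 19.7 × 2.6 = 51.22 kPa.
The water table coincides with the base, so in the self-weight term γ → γ' = 11.39 kN/m³.
q_ult = c·N_c·s_c + q·N_q + 0.5·γ·B·N_γ·s_γ
     = 19.9 × 40 × 1.12 + 51.22 × 27.4 + 0.5 × 11.39 × 1.9 × 37.4 × 0.88
     = 891.52 + 1403.4 + 356.12 = 2651.1 kPa.

q_ult ≈ 2650 kPa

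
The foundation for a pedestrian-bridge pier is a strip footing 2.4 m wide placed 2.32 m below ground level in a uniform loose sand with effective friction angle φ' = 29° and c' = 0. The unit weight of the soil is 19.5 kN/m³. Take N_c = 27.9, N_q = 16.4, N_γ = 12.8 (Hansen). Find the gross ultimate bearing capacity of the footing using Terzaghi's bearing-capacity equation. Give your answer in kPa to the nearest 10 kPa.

Effective surcharge at the founding depth q = γ·D_f = 19.5 × 2.32 = 45.24 kPa.
q_ult = q·N_q + 0.5·γ·B·N_γ
     = 45.24 × 16.4 + 0.5 × 19.5 × 2.4 × 12.8
     = 741.94 + 299.52 = 1041.5 kPa.

q_ult ≈ 1040 kPa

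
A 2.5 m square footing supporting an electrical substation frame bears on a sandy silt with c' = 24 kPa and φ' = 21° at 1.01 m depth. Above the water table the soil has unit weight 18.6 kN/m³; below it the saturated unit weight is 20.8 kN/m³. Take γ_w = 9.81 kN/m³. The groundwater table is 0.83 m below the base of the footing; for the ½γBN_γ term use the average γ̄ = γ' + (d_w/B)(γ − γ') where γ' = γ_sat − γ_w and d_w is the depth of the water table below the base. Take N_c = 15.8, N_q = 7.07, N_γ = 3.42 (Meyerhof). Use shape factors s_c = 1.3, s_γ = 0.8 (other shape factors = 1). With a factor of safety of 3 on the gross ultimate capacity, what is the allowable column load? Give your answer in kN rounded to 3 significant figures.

q = γ·D_f = 18.6 × 1.01 = 18.786 kPa.
γ' = 10.99 kN/m³; averaging over the depth B below the base, γ̄ = γ' + (d_w/B)(γ − γ') = 13.517 kN/m³.
c·N_c·s_c = 24 × 15.8 × 1.3 = 492.96 kPa
q·N_q = 18.786 × 7.07 = 132.82 kPa
0.5·γ·B·N_γ·s_γ = 0.5 × 13.517 × 2.5 × 3.42 × 0.8 = 46.226 kPa
q_ult = 492.96 + 132.82 + 46.226 = 672 kPa.
Gross allowable pressure q_all = 672 / 3 = 224 kPa.
Footing area = 6.25 m², so allowable column load = 224 × 6.25 = 1400 kN.

P_all ≈ 1400 kN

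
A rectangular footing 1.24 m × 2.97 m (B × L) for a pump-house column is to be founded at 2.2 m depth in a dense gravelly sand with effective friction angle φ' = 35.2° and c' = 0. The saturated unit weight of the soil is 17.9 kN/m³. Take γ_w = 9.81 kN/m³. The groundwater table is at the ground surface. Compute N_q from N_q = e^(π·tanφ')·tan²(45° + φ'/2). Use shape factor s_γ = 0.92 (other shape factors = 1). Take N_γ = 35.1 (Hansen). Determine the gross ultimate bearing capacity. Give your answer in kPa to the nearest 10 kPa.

tan35.2° = 0.7054, so N_q = e^(π×0.7054)·tan²(62.6°) = 9.172 × 3.722 = 34.14.
γ' = 17.9 − 9.81 = 8.09 kN/m³ (submerged throughout). q = 8.09 × 2.2 = 17.798 kPa; the same γ' applies in the ½γBN_γ term.
q·N_q = 17.798 × 34.136 = 607.55 kPa
0.5·γ·B·N_γ·s_γ = 0.5 × 8.09 × 1.24 × 35.1 × 0.92 = 161.97 kPa
q_ult = 607.55 + 161.97 = 769.52 kPa.

q_ult ≈ 770 kPa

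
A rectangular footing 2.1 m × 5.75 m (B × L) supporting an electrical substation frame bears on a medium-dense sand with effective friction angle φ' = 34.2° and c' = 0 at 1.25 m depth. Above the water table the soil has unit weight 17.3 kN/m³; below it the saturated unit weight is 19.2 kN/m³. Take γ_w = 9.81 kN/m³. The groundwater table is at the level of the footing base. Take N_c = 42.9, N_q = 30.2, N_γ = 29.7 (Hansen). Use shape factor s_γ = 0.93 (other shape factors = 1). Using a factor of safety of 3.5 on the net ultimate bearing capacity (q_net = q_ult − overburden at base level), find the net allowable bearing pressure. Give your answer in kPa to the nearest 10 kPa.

q_all(net) ≈ 260 kPa

Effective surcharge at the founding depth q = γ·D_f = 17.3 × 1.25 = 21.625 kPa.
The water table coincides with the base, so in the self-weight term γ → γ' = 9.39 kN/m³.
q_ult = q·N_q + 0.5·γ·B·N_γ·s_γ
     = 21.625 × 30.2 + 0.5 × 9.39 × 2.1 × 29.7 × 0.93
     = 653.07 + 272.33 = 925.4 kPa.
q_net = 925.4 − 21.625 = 903.78 kPa.
q_all(net) = 903.78 / 3.5 = 258.22 kPa.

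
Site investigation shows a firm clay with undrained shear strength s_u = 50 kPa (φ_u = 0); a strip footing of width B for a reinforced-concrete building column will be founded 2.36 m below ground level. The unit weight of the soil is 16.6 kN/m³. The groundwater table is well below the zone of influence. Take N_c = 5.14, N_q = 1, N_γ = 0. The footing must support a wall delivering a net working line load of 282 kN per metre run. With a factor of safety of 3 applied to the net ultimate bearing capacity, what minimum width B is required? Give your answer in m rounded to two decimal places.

Effective surcharge at the founding depth q = γ·D_f = 16.6 × 2.36 = 39.176 kPa.
q_ult = c·N_c + q·N_q
     = 50 × 5.14 + 39.176 × 1
     = 257 + 39.176 = 296.18 kPa.
For φ = 0 the ½γBN_γ term vanishes, so q_ult is independent of B. q_net = 296.18 − 39.176 = 257 kPa; q_all(net) = 257/3 = 85.667 kPa.
Required width B = w / q_all(net) = 282 / 85.667 = 3.292 m.

B = 3.29 m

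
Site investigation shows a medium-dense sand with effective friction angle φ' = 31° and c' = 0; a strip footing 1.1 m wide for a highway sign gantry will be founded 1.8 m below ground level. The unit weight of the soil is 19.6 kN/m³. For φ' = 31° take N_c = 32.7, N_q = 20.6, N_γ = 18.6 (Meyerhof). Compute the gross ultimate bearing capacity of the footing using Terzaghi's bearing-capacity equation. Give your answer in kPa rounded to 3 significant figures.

q = γ·D_f = 19.6 × 1.8 = 35.28 kPa.
q·N_q = 35.28 × 20.6 = 726.77 kPa
0.5·γ·B·N_γ = 0.5 × 19.6 × 1.1 × 18.6 = 200.51 kPa
q_ult = 726.77 + 200.51 = 927.28 kPa.

q_ult ≈ 927 kPa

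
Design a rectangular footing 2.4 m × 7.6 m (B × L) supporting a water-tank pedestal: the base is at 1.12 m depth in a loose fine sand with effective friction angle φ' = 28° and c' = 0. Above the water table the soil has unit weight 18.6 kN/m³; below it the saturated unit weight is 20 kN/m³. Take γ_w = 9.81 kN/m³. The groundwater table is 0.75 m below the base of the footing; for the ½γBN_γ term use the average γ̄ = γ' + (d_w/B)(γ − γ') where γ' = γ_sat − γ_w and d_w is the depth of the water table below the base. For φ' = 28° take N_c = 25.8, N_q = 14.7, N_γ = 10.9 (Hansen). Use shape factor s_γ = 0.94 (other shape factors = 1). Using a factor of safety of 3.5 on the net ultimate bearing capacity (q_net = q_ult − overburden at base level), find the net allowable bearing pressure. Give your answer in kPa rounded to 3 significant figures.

q_all(net) ≈ 127 kPa

q = γ·D_f = 18.6 × 1.12 = 20.832 kPa.
γ' = 10.19 kN/m³; averaging over the depth B below the base, γ̄ = γ' + (d_w/B)(γ − γ') = 12.818 kN/m³.
q·N_q = 20.832 × 14.7 = 306.23 kPa
0.5·γ·B·N_γ·s_γ = 0.5 × 12.818 × 2.4 × 10.9 × 0.94 = 157.6 kPa
q_ult = 306.23 + 157.6 = 463.83 kPa.
q_net = 463.83 − 20.832 = 443 kPa.
q_all(net) = 443 / 3.5 = 126.57 kPa.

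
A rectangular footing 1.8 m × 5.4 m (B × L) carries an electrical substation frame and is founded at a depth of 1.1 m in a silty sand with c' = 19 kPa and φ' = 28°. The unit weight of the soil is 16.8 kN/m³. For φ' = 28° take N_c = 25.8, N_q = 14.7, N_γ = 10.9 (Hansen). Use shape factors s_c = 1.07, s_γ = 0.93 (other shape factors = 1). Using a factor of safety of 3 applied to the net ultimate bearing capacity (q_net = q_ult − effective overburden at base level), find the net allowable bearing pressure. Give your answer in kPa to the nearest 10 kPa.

q_all(net) ≈ 310 kPa

Effective surcharge at the founding depth q = γ·D_f = 16.8 × 1.1 = 18.48 kPa.
q_ult = c·N_c·s_c + q·N_q + 0.5·γ·B·N_γ·s_γ
     = 19 × 25.8 × 1.07 + 18.48 × 14.7 + 0.5 × 16.8 × 1.8 × 10.9 × 0.93
     = 524.51 + 271.66 + 153.27 = 949.44 kPa.
Net ultimate: q_net = 949.44 − 18.48 = 930.96 kPa.
q_all(net) = 930.96 / 3 = 310.32 kPa.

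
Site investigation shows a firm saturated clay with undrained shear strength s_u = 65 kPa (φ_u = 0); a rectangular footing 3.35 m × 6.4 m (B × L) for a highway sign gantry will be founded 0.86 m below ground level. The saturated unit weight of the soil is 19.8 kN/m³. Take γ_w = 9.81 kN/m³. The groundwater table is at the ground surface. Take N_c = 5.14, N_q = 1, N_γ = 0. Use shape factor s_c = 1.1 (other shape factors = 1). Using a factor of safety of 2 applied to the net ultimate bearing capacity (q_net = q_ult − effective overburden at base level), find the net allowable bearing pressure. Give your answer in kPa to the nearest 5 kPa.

With the water table at the surface the whole profile is submerged: γ' = 19.8 − 9.81 = 9.99 kN/m³, so q = γ'·D_f = 8.5914 kPa.
q_ult = c·N_c·s_c + q·N_q
     = 65 × 5.14 × 1.1 + 8.5914 × 1
     = 367.51 + 8.5914 = 376.1 kPa.
Net ultimate: q_net = 376.1 − 8.5914 = 367.51 kPa.
q_all(net) = 367.51 / 2 = 183.75 kPa.

q_all(net) ≈ 185 kPa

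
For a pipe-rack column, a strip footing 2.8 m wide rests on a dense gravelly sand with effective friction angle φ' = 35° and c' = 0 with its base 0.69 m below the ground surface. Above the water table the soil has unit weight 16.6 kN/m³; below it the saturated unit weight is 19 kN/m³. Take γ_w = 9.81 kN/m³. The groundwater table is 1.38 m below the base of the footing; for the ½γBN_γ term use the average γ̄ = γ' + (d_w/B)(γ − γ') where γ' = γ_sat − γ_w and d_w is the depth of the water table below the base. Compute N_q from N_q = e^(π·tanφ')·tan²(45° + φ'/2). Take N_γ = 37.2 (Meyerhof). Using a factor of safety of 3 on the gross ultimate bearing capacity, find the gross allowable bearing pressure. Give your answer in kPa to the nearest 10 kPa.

N_q = e^(π·tan35°)·tan²(62.5°) = 33.3.
Overburden at base level: q = 16.6 × 0.69 = 11.454 kPa.
The water table is 1.38 m below the base (< B = 2.8 m), so the ½γBN_γ term uses γ̄ = γ' + (d_w/B)(γ − γ') = 9.19 + (1.38/2.8)(16.6 − 9.19) = 12.842 kN/m³.
Surcharge term q·N_q = 11.454 × 33.296 = 381.37 kPa; self-weight term 0.5·γ·B·N_γ = 0.5 × 12.842 × 2.8 × 37.2 = 668.82 kPa.
q_ult = 381.37 + 668.82 = 1050.2 kPa.
q_all = 1050.2 / 3 = 350.06 kPa.

q_all ≈ 350 kPa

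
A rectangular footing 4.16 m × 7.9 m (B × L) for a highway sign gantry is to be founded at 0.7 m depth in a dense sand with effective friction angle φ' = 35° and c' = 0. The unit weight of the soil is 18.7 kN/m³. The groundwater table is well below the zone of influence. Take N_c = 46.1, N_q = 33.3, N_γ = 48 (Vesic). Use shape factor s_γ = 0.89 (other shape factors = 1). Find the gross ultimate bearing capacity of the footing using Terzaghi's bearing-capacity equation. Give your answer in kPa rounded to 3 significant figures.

Effective surcharge at the founding depth q = γ·D_f = 18.7 × 0.7 = 13.09 kPa.
q_ult = q·N_q + 0.5·γ·B·N_γ·s_γ
     = 13.09 × 33.3 + 0.5 × 18.7 × 4.16 × 48 × 0.89
     = 435.9 + 1661.6 = 2097.5 kPa.

q_ult ≈ 2100 kPa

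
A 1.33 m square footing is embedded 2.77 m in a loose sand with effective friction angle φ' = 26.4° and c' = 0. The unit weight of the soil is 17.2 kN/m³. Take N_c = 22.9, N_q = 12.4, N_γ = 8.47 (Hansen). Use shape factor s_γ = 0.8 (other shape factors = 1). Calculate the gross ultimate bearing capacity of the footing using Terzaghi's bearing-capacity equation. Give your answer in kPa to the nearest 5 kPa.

Overburden at base level: q = 17.2 × 2.77 = 47.644 kPa.
Surcharge term q·N_q = 47.644 × 12.4 = 590.79 kPa; self-weight term 0.5·γ·B·N_γ·s_γ = 0.5 × 17.2 × 1.33 × 8.47 × 0.8 = 77.504 kPa.
q_ult = 590.79 + 77.504 = 668.29 kPa.

q_ult ≈ 670 kPa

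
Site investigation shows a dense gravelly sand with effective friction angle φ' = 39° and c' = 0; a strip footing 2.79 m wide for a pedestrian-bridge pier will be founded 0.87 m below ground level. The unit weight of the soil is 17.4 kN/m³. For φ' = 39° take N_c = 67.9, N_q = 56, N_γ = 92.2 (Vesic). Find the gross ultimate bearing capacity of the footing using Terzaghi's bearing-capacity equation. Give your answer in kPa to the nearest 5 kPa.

q = γ·D_f = 17.4 × 0.87 = 15.138 kPa.
q·N_q = 15.138 × 56 = 847.73 kPa
0.5·γ·B·N_γ = 0.5 × 17.4 × 2.79 × 92.2 = 2238 kPa
q_ult = 847.73 + 2238 = 3085.7 kPa.

q_ult ≈ 3085 kPa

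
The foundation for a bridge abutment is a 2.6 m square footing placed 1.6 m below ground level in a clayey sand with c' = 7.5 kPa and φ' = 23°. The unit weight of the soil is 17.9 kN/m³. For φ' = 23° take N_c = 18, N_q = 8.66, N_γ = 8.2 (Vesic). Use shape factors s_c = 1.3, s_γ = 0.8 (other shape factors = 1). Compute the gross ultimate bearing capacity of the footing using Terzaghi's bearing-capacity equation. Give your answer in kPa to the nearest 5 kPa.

q_ult ≈ 575 kPa

Effective surcharge at the founding depth q = γ·D_f = 17.9 × 1.6 = 28.64 kPa.
q_ult = c·N_c·s_c + q·N_q + 0.5·γ·B·N_γ·s_γ
     = 7.5 × 18 × 1.3 + 28.64 × 8.66 + 0.5 × 17.9 × 2.6 × 8.2 × 0.8
     = 175.5 + 248.02 + 152.65 = 576.17 kPa.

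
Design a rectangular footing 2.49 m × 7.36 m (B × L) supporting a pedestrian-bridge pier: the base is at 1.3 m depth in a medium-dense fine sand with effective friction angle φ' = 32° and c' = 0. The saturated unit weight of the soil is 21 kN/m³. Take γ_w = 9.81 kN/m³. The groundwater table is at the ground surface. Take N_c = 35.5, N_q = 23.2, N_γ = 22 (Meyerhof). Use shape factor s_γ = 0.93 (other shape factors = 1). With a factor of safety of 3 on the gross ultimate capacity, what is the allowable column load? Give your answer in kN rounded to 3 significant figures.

Water table at ground surface, so effective unit weight γ' = 21 − 9.81 = 11.19 kN/m³ is used throughout; overburden q = 11.19 × 1.3 = 14.547 kPa; the same γ' applies in the ½γBN_γ term.
Surcharge term q·N_q = 14.547 × 23.2 = 337.49 kPa; self-weight term 0.5·γ·B·N_γ·s_γ = 0.5 × 11.19 × 2.49 × 22 × 0.93 = 285.04 kPa.
q_ult = 337.49 + 285.04 = 622.53 kPa.
Gross allowable pressure q_all = 622.53 / 3 = 207.51 kPa.
Footing area = 18.3264 m², so allowable column load = 207.51 × 18.3264 = 3802.9 kN.

P_all ≈ 3800 kN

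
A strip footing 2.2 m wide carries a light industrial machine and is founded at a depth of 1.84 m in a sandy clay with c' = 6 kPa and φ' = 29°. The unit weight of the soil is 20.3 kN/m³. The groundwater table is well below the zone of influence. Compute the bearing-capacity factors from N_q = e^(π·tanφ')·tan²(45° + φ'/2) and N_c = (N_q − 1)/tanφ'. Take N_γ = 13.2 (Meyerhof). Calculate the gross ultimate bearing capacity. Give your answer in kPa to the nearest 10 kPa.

tan29° = 0.5543, so N_q = e^(π×0.5543)·tan²(59.5°) = 5.705 × 2.882 = 16.44.
N_c = (16.44 − 1)/tan29° = 27.86.
q = γ·D_f = 20.3 × 1.84 = 37.352 kPa.
c·N_c = 6 × 27.86 = 167.16 kPa
q·N_q = 37.352 × 16.443 = 614.19 kPa
0.5·γ·B·N_γ = 0.5 × 20.3 × 2.2 × 13.2 = 294.76 kPa
q_ult = 167.16 + 614.19 + 294.76 = 1076.1 kPa.

q_ult ≈ 1080 kPa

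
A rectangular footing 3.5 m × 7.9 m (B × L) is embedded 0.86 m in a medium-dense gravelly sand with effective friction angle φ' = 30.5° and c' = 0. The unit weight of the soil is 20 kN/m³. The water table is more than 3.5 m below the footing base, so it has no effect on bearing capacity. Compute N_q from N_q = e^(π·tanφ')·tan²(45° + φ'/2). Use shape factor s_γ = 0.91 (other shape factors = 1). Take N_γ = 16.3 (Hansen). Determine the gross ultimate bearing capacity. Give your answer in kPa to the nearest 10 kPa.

tan30.5° = 0.589, so N_q = e^(π×0.589)·tan²(60.25°) = 6.363 × 3.061 = 19.48.
Effective surcharge at the founding depth q = γ·D_f = 20 × 0.86 = 17.2 kPa.
q_ult = q·N_q + 0.5·γ·B·N_γ·s_γ
     = 17.2 × 19.479 + 0.5 × 20 × 3.5 × 16.3 × 0.91
     = 335.05 + 519.15 = 854.2 kPa.

q_ult ≈ 850 kPa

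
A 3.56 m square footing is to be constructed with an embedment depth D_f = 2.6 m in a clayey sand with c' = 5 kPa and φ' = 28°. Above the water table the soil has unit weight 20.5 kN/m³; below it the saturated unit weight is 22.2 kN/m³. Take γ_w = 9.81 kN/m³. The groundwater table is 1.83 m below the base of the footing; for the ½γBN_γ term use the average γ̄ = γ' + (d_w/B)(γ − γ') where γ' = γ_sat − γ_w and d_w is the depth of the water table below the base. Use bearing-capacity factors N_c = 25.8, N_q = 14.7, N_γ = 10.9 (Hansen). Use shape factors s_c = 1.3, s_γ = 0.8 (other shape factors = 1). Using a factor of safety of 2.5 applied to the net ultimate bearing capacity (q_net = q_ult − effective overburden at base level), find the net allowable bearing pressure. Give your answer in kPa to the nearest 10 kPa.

q = γ·D_f = 20.5 × 2.6 = 53.3 kPa.
γ' = 12.39 kN/m³; averaging over the depth B below the base, γ̄ = γ' + (d_w/B)(γ − γ') = 16.559 kN/m³.
c·N_c·s_c = 5 × 25.8 × 1.3 = 167.7 kPa
q·N_q = 53.3 × 14.7 = 783.51 kPa
0.5·γ·B·N_γ·s_γ = 0.5 × 16.559 × 3.56 × 10.9 × 0.8 = 257.02 kPa
q_ult = 167.7 + 783.51 + 257.02 = 1208.2 kPa.
Net ultimate: q_net = 1208.2 − 53.3 = 1154.9 kPa.
q_all(net) = 1154.9 / 2.5 = 461.97 kPa.

q_all(net) ≈ 460 kPa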